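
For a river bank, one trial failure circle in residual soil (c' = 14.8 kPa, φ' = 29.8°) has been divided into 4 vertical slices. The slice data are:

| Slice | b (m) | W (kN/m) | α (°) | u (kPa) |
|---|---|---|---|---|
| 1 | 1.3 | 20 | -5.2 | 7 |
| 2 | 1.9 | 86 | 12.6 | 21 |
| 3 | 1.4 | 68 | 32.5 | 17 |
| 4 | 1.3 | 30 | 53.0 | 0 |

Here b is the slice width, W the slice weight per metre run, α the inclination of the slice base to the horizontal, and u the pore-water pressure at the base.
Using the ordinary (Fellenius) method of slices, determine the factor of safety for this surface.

FS = 2.10

Ordinary method of slices: FS = Σ[c'·Δl_i + (W_i cosα_i − u_i·Δl_i)·tanφ'] / Σ W_i sinα_i, with Δl_i = b_i / cosα_i.
Slice 1: Δl = 1.3/cos(-5.2°) = 1.305 m; N'_1 = 20·cos(-5.2°) − 7·1.305 = 10.8; c'Δl = 19.32; W sinα = -1.8
Slice 2: Δl = 1.9/cos12.6° = 1.947 m; N'_2 = 86·cos12.6° − 21·1.947 = 43.0; c'Δl = 28.81; W sinα = 18.8
Slice 3: Δl = 1.4/cos32.5° = 1.660 m; N'_3 = 68·cos32.5° − 17·1.660 = 29.1; c'Δl = 24.57; W sinα = 36.5
Slice 4: Δl = 1.3/cos53.0° = 2.160 m; N'_4 = 30·cos53.0° − 0·2.160 = 18.1; c'Δl = 31.97; W sinα = 24.0
Σc'Δl = 104.7 kN/m; ΣN' = 101.0 kN/m; ΣW sinα = 77.4 kN/m
Resisting = 104.7 + 101.0·tan29.8° = 104.7 + 57.8 = 162.5 kN/m
FS = 162.5 / 77.4 = 2.099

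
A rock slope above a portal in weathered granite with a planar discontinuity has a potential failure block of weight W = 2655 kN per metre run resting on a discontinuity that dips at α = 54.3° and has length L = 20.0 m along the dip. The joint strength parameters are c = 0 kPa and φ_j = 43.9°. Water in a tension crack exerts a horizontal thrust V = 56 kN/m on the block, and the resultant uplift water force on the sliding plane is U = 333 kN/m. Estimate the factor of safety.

Resolving the block weight along and normal to the plane and applying the Mohr–Coulomb strength on the joint:
N' = W cosα − U − V sinα = 2655·cos54.3° − 333 − 56·sin54.3° = 1170.8 kN/m
Driving force T = W sinα + V cosα = 2655·sin54.3° + 56·cos54.3° = 2188.8 kN/m
Resisting force R = c·L + N'·tanφ_j = 0·20.0 + 1170.8·tan43.9° = 0.0 + 1126.7 = 1126.7 kN/m
FS = R / T = 1126.7 / 2188.8 = 0.515

FS = 0.51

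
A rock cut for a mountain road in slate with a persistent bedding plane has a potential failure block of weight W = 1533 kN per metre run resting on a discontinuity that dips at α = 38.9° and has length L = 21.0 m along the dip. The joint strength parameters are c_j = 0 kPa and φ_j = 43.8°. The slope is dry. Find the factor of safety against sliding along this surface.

Resolving the block weight along and normal to the plane and applying the Mohr–Coulomb strength on the joint:
N' = W cosα = 1533·cos38.9° = 1193.0 kN/m
Driving force T = W sinα = 1533·sin38.9° = 962.7 kN/m
Resisting force R = c_j·L + N'·tanφ_j = 0·21.0 + 1193.0·tan43.8° = 0.0 + 1144.1 = 1144.1 kN/m
FS = R / T = 1144.1 / 962.7 = 1.188

FS = 1.19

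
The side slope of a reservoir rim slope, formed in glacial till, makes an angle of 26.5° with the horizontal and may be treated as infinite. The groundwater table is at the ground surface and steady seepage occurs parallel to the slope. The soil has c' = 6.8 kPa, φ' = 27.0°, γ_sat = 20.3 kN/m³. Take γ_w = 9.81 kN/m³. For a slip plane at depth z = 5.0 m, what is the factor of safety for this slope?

FS = 0.70

With seepage parallel to the slope and the water table at the surface, the effective normal stress on the slip plane uses the buoyant unit weight γ' = γ_sat − γ_w while the driving shear stress uses γ_sat:
FS = [c' + γ' z cos²β tanφ'] / [γ_sat z sinβ cosβ]
γ' = 20.3 − 9.81 = 10.49 kN/m³
Numerator = 6.8 + 10.49·5.0·cos²26.5°·tan27.0° = 6.8 + 10.49·5.0·0.8009·0.5095 = 28.204 kPa
Denominator = 20.3·5.0·sin26.5°·cos26.5° = 20.3·5.0·0.4462·0.8949 = 40.531 kPa
FS = 28.204 / 40.531 = 0.696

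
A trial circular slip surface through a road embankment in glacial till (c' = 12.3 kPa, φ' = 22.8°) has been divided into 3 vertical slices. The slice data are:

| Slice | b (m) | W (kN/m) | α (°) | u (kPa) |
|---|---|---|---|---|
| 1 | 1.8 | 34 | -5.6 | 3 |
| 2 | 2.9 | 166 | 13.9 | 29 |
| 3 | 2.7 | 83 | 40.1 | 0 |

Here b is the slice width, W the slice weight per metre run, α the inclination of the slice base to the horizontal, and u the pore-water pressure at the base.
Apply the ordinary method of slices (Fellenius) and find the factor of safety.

Ordinary method of slices: FS = Σ[c'·Δl_i + (W_i cosα_i − u_i·Δl_i)·tanφ'] / Σ W_i sinα_i, with Δl_i = b_i / cosα_i.
Slice 1: Δl = 1.8/cos(-5.6°) = 1.809 m; N'_1 = 34·cos(-5.6°) − 3·1.809 = 28.4; c'Δl = 22.25; W sinα = -3.3
Slice 2: Δl = 2.9/cos13.9° = 2.987 m; N'_2 = 166·cos13.9° − 29·2.987 = 74.5; c'Δl = 36.75; W sinα = 39.9
Slice 3: Δl = 2.7/cos40.1° = 3.530 m; N'_3 = 83·cos40.1° − 0·3.530 = 63.5; c'Δl = 43.42; W sinα = 53.5
Σc'Δl = 102.4 kN/m; ΣN' = 166.4 kN/m; ΣW sinα = 90.0 kN/m
Resisting = 102.4 + 166.4·tan22.8° = 102.4 + 69.9 = 172.4 kN/m
FS = 172.4 / 90.0 = 1.915

FS = 1.91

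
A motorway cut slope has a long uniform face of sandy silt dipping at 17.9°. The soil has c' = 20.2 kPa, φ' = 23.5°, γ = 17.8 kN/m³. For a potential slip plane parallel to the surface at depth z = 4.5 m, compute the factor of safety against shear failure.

For an infinite slope with a slip plane parallel to the surface (no pore pressure): FS = [c' + γz cos²β tanφ'] / [γz sinβ cosβ].
γz = 17.8·4.5 = 80.10 kN/m²
Numerator = 20.2 + 80.10·cos²17.9°·tan23.5° = 20.2 + 80.10·0.9055·0.4348 = 51.738 kPa
Denominator = 80.10·sin17.9°·cos17.9° = 80.10·0.3074·0.9516 = 23.428 kPa
FS = 51.738 / 23.428 = 2.208

FS = 2.21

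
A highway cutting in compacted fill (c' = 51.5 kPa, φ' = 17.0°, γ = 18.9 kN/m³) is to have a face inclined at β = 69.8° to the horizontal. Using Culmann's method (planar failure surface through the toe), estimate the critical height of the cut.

Culmann's analysis gives the critical failure plane at α_cr = (β + φ')/2 = (69.8 + 17.0)/2 = 43.4°, and the critical height
H_c = (4c'/γ) · sinβ cosφ' / [1 − cos(β − φ')]
    = (4·51.5/18.9) · sin69.8°·cos17.0° / [1 − cos(52.8°)]
    = 10.899 · 0.9385·0.9563 / [1 − 0.6046]
    = 10.899 · 0.8975 / 0.3954
    = 24.74 m

H_c = 24.74 m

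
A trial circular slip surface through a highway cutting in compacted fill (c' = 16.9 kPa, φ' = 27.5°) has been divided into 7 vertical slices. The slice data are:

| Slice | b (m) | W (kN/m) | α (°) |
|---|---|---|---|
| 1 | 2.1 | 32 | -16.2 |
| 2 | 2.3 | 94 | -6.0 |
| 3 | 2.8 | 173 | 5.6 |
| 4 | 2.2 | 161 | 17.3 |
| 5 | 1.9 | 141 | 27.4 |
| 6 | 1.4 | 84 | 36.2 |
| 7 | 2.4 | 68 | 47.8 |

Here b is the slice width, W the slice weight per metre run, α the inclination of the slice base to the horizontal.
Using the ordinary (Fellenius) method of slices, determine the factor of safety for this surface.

Ordinary method of slices: FS = Σ[c'·Δl_i + (W_i cosα_i)·tanφ'] / Σ W_i sinα_i, with Δl_i = b_i / cosα_i.
Slice 1: Δl = 2.1/cos(-16.2°) = 2.187 m; N'_1 = 32·cos(-16.2°) = 30.7; c'Δl = 36.96; W sinα = -8.9
Slice 2: Δl = 2.3/cos(-6.0°) = 2.313 m; N'_2 = 94·cos(-6.0°) = 93.5; c'Δl = 39.08; W sinα = -9.8
Slice 3: Δl = 2.8/cos5.6° = 2.813 m; N'_3 = 173·cos5.6° = 172.2; c'Δl = 47.55; W sinα = 16.9
Slice 4: Δl = 2.2/cos17.3° = 2.304 m; N'_4 = 161·cos17.3° = 153.7; c'Δl = 38.94; W sinα = 47.9
Slice 5: Δl = 1.9/cos27.4° = 2.140 m; N'_5 = 141·cos27.4° = 125.2; c'Δl = 36.17; W sinα = 64.9
Slice 6: Δl = 1.4/cos36.2° = 1.735 m; N'_6 = 84·cos36.2° = 67.8; c'Δl = 29.32; W sinα = 49.6
Slice 7: Δl = 2.4/cos47.8° = 3.573 m; N'_7 = 68·cos47.8° = 45.7; c'Δl = 60.38; W sinα = 50.4
Σc'Δl = 288.4 kN/m; ΣN' = 688.7 kN/m; ΣW sinα = 210.9 kN/m
Resisting = 288.4 + 688.7·tan27.5° = 288.4 + 358.5 = 646.9 kN/m
FS = 646.9 / 210.9 = 3.068

FS = 3.07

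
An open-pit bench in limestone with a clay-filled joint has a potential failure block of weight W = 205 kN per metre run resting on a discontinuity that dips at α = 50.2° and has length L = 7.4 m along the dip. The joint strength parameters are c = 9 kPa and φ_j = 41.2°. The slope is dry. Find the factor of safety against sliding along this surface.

Resolving the block weight along and normal to the plane and applying the Mohr–Coulomb strength on the joint:
N' = W cosα = 205·cos50.2° = 131.2 kN/m
Driving force T = W sinα = 205·sin50.2° = 157.5 kN/m
Resisting force R = c·L + N'·tanφ_j = 9·7.4 + 131.2·tan41.2° = 66.6 + 114.9 = 181.5 kN/m
FS = R / T = 181.5 / 157.5 = 1.152

FS = 1.15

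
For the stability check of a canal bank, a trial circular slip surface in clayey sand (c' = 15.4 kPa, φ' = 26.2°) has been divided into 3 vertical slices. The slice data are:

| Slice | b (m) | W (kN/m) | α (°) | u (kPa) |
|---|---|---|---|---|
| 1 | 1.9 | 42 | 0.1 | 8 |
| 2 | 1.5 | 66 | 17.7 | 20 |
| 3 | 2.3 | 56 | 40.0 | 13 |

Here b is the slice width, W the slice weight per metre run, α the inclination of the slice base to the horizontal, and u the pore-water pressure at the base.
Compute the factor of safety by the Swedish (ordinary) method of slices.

FS = 2.32

Ordinary method of slices: FS = Σ[c'·Δl_i + (W_i cosα_i − u_i·Δl_i)·tanφ'] / Σ W_i sinα_i, with Δl_i = b_i / cosα_i.
Slice 1: Δl = 1.9/cos0.1° = 1.900 m; N'_1 = 42·cos0.1° − 8·1.900 = 26.8; c'Δl = 29.26; W sinα = 0.1
Slice 2: Δl = 1.5/cos17.7° = 1.575 m; N'_2 = 66·cos17.7° − 20·1.575 = 31.4; c'Δl = 24.25; W sinα = 20.1
Slice 3: Δl = 2.3/cos40.0° = 3.002 m; N'_3 = 56·cos40.0° − 13·3.002 = 3.9; c'Δl = 46.24; W sinα = 36.0
Σc'Δl = 99.7 kN/m; ΣN' = 62.1 kN/m; ΣW sinα = 56.1 kN/m
Resisting = 99.7 + 62.1·tan26.2° = 99.7 + 30.5 = 130.3 kN/m
FS = 130.3 / 56.1 = 2.321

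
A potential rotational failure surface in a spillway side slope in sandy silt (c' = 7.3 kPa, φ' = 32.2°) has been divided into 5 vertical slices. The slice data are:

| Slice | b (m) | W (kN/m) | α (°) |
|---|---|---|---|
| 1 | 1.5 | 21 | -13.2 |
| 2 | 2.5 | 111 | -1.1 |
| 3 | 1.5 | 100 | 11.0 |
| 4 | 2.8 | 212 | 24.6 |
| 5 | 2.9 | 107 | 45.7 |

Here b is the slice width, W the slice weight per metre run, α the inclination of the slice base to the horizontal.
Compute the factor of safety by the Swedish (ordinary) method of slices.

FS = 2.30

Ordinary method of slices: FS = Σ[c'·Δl_i + (W_i cosα_i)·tanφ'] / Σ W_i sinα_i, with Δl_i = b_i / cosα_i.
Slice 1: Δl = 1.5/cos(-13.2°) = 1.541 m; N'_1 = 21·cos(-13.2°) = 20.4; c'Δl = 11.25; W sinα = -4.8
Slice 2: Δl = 2.5/cos(-1.1°) = 2.500 m; N'_2 = 111·cos(-1.1°) = 111.0; c'Δl = 18.25; W sinα = -2.1
Slice 3: Δl = 1.5/cos11.0° = 1.528 m; N'_3 = 100·cos11.0° = 98.2; c'Δl = 11.15; W sinα = 19.1
Slice 4: Δl = 2.8/cos24.6° = 3.080 m; N'_4 = 212·cos24.6° = 192.8; c'Δl = 22.48; W sinα = 88.3
Slice 5: Δl = 2.9/cos45.7° = 4.152 m; N'_5 = 107·cos45.7° = 74.7; c'Δl = 30.31; W sinα = 76.6
Σc'Δl = 93.4 kN/m; ΣN' = 497.1 kN/m; ΣW sinα = 177.0 kN/m
Resisting = 93.4 + 497.1·tan32.2° = 93.4 + 313.0 = 406.5 kN/m
FS = 406.5 / 177.0 = 2.297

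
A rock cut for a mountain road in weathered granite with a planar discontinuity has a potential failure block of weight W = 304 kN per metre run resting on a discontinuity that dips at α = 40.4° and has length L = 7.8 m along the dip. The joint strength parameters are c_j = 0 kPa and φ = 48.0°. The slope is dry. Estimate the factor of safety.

Resolving the block weight along and normal to the plane and applying the Mohr–Coulomb strength on the joint:
N' = W cosα = 304·cos40.4° = 231.5 kN/m
Driving force T = W sinα = 304·sin40.4° = 197.0 kN/m
Resisting force R = c_j·L + N'·tanφ = 0·7.8 + 231.5·tan48.0° = 0.0 + 257.1 = 257.1 kN/m
FS = R / T = 257.1 / 197.0 = 1.305

FS = 1.30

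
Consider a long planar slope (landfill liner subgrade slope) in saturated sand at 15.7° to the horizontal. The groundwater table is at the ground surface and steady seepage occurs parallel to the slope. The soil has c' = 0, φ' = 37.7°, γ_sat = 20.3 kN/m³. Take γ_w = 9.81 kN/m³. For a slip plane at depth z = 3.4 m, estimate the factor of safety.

With seepage parallel to the slope and the water table at the surface, the effective normal stress on the slip plane uses the buoyant unit weight γ' = γ_sat − γ_w while the driving shear stress uses γ_sat:
FS = [c' + γ' z cos²β tanφ'] / [γ_sat z sinβ cosβ]
(For c' = 0 this reduces to FS = (γ'/γ_sat)·tanφ'/tanβ.)
γ' = 20.3 − 9.81 = 10.49 kN/m³
Numerator = 0.0 + 10.49·3.4·cos²15.7°·tan37.7° = 0.0 + 10.49·3.4·0.9268·0.7729 = 25.547 kPa
Denominator = 20.3·3.4·sin15.7°·cos15.7° = 20.3·3.4·0.2706·0.9627 = 17.980 kPa
FS = 25.547 / 17.980 = 1.421

FS = 1.42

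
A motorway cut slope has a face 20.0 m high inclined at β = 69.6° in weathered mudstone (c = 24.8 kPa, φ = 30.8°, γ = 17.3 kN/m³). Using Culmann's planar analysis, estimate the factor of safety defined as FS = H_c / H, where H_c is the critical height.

H_c = (4c/γ) · sinβ cosφ / [1 − cos(β − φ)]
    = (4·24.8/17.3) · sin69.6°·cos30.8° / [1 − cos38.8°]
    = 5.734 · 0.8051 / 0.2207 = 20.92 m
FS = H_c / H = 20.92 / 20.0 = 1.046

FS = 1.05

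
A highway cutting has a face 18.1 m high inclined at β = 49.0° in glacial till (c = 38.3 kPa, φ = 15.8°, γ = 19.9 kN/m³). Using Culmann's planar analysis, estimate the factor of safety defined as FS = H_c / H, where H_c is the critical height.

H_c = (4c/γ) · sinβ cosφ / [1 − cos(β − φ)]
    = (4·38.3/19.9) · sin49.0°·cos15.8° / [1 − cos33.2°]
    = 7.698 · 0.7262 / 0.1632 = 34.25 m
FS = H_c / H = 34.25 / 18.1 = 1.892

FS = 1.89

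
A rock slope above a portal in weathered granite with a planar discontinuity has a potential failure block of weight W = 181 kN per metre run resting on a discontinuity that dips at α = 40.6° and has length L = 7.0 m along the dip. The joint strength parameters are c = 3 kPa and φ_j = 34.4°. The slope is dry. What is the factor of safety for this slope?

Resolving the block weight along and normal to the plane and applying the Mohr–Coulomb strength on the joint:
N' = W cosα = 181·cos40.6° = 137.4 kN/m
Driving force T = W sinα = 181·sin40.6° = 117.8 kN/m
Resisting force R = c·L + N'·tanφ_j = 3·7.0 + 137.4·tan34.4° = 21.0 + 94.1 = 115.1 kN/m
FS = R / T = 115.1 / 117.8 = 0.977

FS = 0.98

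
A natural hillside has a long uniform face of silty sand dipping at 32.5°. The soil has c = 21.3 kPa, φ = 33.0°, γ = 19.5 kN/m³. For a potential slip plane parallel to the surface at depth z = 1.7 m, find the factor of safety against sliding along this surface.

For an infinite slope with a slip plane parallel to the surface (no pore pressure): FS = [c + γz cos²β tanφ] / [γz sinβ cosβ].
γz = 19.5·1.7 = 33.15 kN/m²
Numerator = 21.3 + 33.15·cos²32.5°·tan33.0° = 21.3 + 33.15·0.7113·0.6494 = 36.613 kPa
Denominator = 33.15·sin32.5°·cos32.5° = 33.15·0.5373·0.8434 = 15.022 kPa
FS = 36.613 / 15.022 = 2.437

FS = 2.44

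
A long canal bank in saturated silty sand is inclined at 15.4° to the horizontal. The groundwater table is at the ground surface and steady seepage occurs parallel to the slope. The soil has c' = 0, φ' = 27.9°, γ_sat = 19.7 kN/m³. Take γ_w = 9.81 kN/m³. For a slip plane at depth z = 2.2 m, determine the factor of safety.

With seepage parallel to the slope and the water table at the surface, the effective normal stress on the slip plane uses the buoyant unit weight γ' = γ_sat − γ_w while the driving shear stress uses γ_sat:
FS = [c' + γ' z cos²β tanφ'] / [γ_sat z sinβ cosβ]
(For c' = 0 this reduces to FS = (γ'/γ_sat)·tanφ'/tanβ.)
γ' = 19.7 − 9.81 = 9.89 kN/m³
Numerator = 0.0 + 9.89·2.2·cos²15.4°·tan27.9° = 0.0 + 9.89·2.2·0.9295·0.5295 = 10.708 kPa
Denominator = 19.7·2.2·sin15.4°·cos15.4° = 19.7·2.2·0.2656·0.9641 = 11.096 kPa
FS = 10.708 / 11.096 = 0.965

FS = 0.97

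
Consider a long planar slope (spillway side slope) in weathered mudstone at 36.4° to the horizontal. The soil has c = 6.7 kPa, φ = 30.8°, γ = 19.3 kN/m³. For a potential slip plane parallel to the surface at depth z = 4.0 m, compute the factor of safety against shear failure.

For an infinite slope with a slip plane parallel to the surface (no pore pressure): FS = [c + γz cos²β tanφ] / [γz sinβ cosβ].
γz = 19.3·4.0 = 77.20 kN/m²
Numerator = 6.7 + 77.20·cos²36.4°·tan30.8° = 6.7 + 77.20·0.6479·0.5961 = 36.515 kPa
Denominator = 77.20·sin36.4°·cos36.4° = 77.20·0.5934·0.8049 = 36.874 kPa
FS = 36.515 / 36.874 = 0.990

FS = 0.99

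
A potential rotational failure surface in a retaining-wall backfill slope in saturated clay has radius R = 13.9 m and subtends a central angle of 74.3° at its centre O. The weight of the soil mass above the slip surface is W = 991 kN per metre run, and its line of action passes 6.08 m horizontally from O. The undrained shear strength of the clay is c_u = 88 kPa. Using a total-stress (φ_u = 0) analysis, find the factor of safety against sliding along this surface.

FS = 3.66

Taking moments about the centre O, the resisting moment is provided by the undrained shear strength acting along the arc:
Arc length L_a = R·θ = 13.9·(74.3°·π/180) = 13.9·1.2968 = 18.03 m
M_R = c_u·L_a·R = 88·18.03·13.9 = 22048.5 kN·m/m
M_D = W·d = 991·6.08 = 6025.3 kN·m/m
FS = M_R / M_D = 22048.5 / 6025.3 = 3.659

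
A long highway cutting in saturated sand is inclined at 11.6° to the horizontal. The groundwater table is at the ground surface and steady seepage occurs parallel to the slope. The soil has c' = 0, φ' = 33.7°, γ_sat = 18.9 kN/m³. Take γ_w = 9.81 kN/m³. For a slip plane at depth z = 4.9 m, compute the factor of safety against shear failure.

With seepage parallel to the slope and the water table at the surface, the effective normal stress on the slip plane uses the buoyant unit weight γ' = γ_sat − γ_w while the driving shear stress uses γ_sat:
FS = [c' + γ' z cos²β tanφ'] / [γ_sat z sinβ cosβ]
(For c' = 0 this reduces to FS = (γ'/γ_sat)·tanφ'/tanβ.)
γ' = 18.9 − 9.81 = 9.09 kN/m³
Numerator = 0.0 + 9.09·4.9·cos²11.6°·tan33.7° = 0.0 + 9.09·4.9·0.9596·0.6669 = 28.504 kPa
Denominator = 18.9·4.9·sin11.6°·cos11.6° = 18.9·4.9·0.2011·0.9796 = 18.241 kPa
FS = 28.504 / 18.241 = 1.563

FS = 1.56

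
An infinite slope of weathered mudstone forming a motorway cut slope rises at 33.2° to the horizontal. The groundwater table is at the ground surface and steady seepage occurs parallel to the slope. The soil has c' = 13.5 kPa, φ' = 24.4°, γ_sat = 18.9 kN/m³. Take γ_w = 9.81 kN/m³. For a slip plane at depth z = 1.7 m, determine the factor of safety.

FS = 1.25

With seepage parallel to the slope and the water table at the surface, the effective normal stress on the slip plane uses the buoyant unit weight γ' = γ_sat − γ_w while the driving shear stress uses γ_sat:
FS = [c' + γ' z cos²β tanφ'] / [γ_sat z sinβ cosβ]
γ' = 18.9 − 9.81 = 9.09 kN/m³
Numerator = 13.5 + 9.09·1.7·cos²33.2°·tan24.4° = 13.5 + 9.09·1.7·0.7002·0.4536 = 18.408 kPa
Denominator = 18.9·1.7·sin33.2°·cos33.2° = 18.9·1.7·0.5476·0.8368 = 14.721 kPa
FS = 18.408 / 14.721 = 1.250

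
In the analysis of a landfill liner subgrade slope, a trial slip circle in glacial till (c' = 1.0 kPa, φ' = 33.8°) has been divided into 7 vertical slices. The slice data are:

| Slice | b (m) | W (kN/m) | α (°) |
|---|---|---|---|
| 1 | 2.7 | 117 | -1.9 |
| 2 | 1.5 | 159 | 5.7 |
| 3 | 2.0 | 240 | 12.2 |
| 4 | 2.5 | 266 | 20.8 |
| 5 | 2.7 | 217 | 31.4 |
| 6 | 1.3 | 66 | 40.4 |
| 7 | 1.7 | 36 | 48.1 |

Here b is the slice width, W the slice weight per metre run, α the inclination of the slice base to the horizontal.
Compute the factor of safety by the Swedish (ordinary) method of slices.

FS = 2.05

Ordinary method of slices: FS = Σ[c'·Δl_i + (W_i cosα_i)·tanφ'] / Σ W_i sinα_i, with Δl_i = b_i / cosα_i.
Slice 1: Δl = 2.7/cos(-1.9°) = 2.701 m; N'_1 = 117·cos(-1.9°) = 116.9; c'Δl = 2.70; W sinα = -3.9
Slice 2: Δl = 1.5/cos5.7° = 1.507 m; N'_2 = 159·cos5.7° = 158.2; c'Δl = 1.51; W sinα = 15.8
Slice 3: Δl = 2.0/cos12.2° = 2.046 m; N'_3 = 240·cos12.2° = 234.6; c'Δl = 2.05; W sinα = 50.7
Slice 4: Δl = 2.5/cos20.8° = 2.674 m; N'_4 = 266·cos20.8° = 248.7; c'Δl = 2.67; W sinα = 94.5
Slice 5: Δl = 2.7/cos31.4° = 3.163 m; N'_5 = 217·cos31.4° = 185.2; c'Δl = 3.16; W sinα = 113.1
Slice 6: Δl = 1.3/cos40.4° = 1.707 m; N'_6 = 66·cos40.4° = 50.3; c'Δl = 1.71; W sinα = 42.8
Slice 7: Δl = 1.7/cos48.1° = 2.546 m; N'_7 = 36·cos48.1° = 24.0; c'Δl = 2.55; W sinα = 26.8
Σc'Δl = 16.3 kN/m; ΣN' = 1017.9 kN/m; ΣW sinα = 339.7 kN/m
Resisting = 16.3 + 1017.9·tan33.8° = 16.3 + 681.4 = 697.8 kN/m
FS = 697.8 / 339.7 = 2.054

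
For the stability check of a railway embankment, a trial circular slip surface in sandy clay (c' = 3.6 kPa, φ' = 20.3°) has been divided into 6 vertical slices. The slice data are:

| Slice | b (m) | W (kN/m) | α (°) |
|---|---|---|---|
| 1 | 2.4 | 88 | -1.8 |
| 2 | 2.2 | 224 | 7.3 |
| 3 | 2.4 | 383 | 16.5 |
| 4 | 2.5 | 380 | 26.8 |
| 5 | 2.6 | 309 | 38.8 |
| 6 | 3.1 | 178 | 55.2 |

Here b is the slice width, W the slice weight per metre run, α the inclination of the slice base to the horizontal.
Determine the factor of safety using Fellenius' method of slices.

FS = 0.88

Ordinary method of slices: FS = Σ[c'·Δl_i + (W_i cosα_i)·tanφ'] / Σ W_i sinα_i, with Δl_i = b_i / cosα_i.
Slice 1: Δl = 2.4/cos(-1.8°) = 2.401 m; N'_1 = 88·cos(-1.8°) = 88.0; c'Δl = 8.64; W sinα = -2.8
Slice 2: Δl = 2.2/cos7.3° = 2.218 m; N'_2 = 224·cos7.3° = 222.2; c'Δl = 7.98; W sinα = 28.5
Slice 3: Δl = 2.4/cos16.5° = 2.503 m; N'_3 = 383·cos16.5° = 367.2; c'Δl = 9.01; W sinα = 108.8
Slice 4: Δl = 2.5/cos26.8° = 2.801 m; N'_4 = 380·cos26.8° = 339.2; c'Δl = 10.08; W sinα = 171.3
Slice 5: Δl = 2.6/cos38.8° = 3.336 m; N'_5 = 309·cos38.8° = 240.8; c'Δl = 12.01; W sinα = 193.6
Slice 6: Δl = 3.1/cos55.2° = 5.432 m; N'_6 = 178·cos55.2° = 101.6; c'Δl = 19.55; W sinα = 146.2
Σc'Δl = 67.3 kN/m; ΣN' = 1359.0 kN/m; ΣW sinα = 645.6 kN/m
Resisting = 67.3 + 1359.0·tan20.3° = 67.3 + 502.7 = 570.0 kN/m
FS = 570.0 / 645.6 = 0.883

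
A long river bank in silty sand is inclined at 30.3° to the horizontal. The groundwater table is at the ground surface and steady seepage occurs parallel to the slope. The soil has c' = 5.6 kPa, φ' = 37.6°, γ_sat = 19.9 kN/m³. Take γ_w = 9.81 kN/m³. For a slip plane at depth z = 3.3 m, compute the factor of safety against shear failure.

With seepage parallel to the slope and the water table at the surface, the effective normal stress on the slip plane uses the buoyant unit weight γ' = γ_sat − γ_w while the driving shear stress uses γ_sat:
FS = [c' + γ' z cos²β tanφ'] / [γ_sat z sinβ cosβ]
γ' = 19.9 − 9.81 = 10.09 kN/m³
Numerator = 5.6 + 10.09·3.3·cos²30.3°·tan37.6° = 5.6 + 10.09·3.3·0.7455·0.7701 = 24.715 kPa
Denominator = 19.9·3.3·sin30.3°·cos30.3° = 19.9·3.3·0.5045·0.8634 = 28.606 kPa
FS = 24.715 / 28.606 = 0.864

FS = 0.86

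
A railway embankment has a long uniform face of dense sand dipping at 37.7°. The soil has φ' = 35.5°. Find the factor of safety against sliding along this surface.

For a dry cohesionless infinite slope the factor of safety is FS = tanφ' / tanβ.
FS = tan35.5° / tan37.7° = 0.7133 / 0.7729 = 0.923

FS = 0.92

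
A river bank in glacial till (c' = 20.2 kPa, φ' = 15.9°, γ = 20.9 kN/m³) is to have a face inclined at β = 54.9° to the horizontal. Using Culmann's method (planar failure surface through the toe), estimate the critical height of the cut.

Culmann's analysis gives the critical failure plane at α_cr = (β + φ')/2 = (54.9 + 15.9)/2 = 35.4°, and the critical height
H_c = (4c'/γ) · sinβ cosφ' / [1 − cos(β − φ')]
    = (4·20.2/20.9) · sin54.9°·cos15.9° / [1 − cos(39.0°)]
    = 3.866 · 0.8181·0.9617 / [1 − 0.7771]
    = 3.866 · 0.7868 / 0.2229
    = 13.65 m

H_c = 13.65 m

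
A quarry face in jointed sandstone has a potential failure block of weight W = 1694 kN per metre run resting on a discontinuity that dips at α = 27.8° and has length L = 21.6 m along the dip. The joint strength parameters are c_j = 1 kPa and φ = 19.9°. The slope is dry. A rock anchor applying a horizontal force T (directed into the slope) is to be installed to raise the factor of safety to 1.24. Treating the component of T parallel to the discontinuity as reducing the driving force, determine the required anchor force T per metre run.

Resolving forces along and normal to the sliding plane, with the horizontal anchor force T adding T·sinα to the effective normal force and T·cosα acting up the plane against the driving force:
FS = [c_jL + (W cosα + T sinα) tanφ] / [W sinα − T cosα]
Without the anchor: N' = 1498.5 kN/m, driving T_d = 790.1 kN/m, resisting R = 1·21.6 + 1498.5·tan19.9° = 564.0 kN/m, FS = 0.71.
Setting FS = 1.24 and solving for T:
1.24·(790.1 − T cos27.8°) = 564.0 + T sin27.8°·tan19.9°
T·(sin27.8°·tan19.9° + 1.24·cos27.8°) = 1.24·790.1 − 564.0
T·(0.4664·0.3620 + 1.24·0.8846) = 979.7 − 564.0 = 415.6
T·1.2657 = 415.6
T = 328.4 kN/m

T = 328 kN/m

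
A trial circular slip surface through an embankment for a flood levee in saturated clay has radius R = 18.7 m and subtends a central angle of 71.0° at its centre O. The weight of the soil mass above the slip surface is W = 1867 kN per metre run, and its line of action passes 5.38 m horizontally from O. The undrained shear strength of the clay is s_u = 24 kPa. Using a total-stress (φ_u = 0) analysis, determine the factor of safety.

Taking moments about the centre O, the resisting moment is provided by the undrained shear strength acting along the arc:
Arc length L_a = R·θ = 18.7·(71.0°·π/180) = 18.7·1.2392 = 23.17 m
M_R = s_u·L_a·R = 24·23.17·18.7 = 10399.9 kN·m/m
M_D = W·d = 1867·5.38 = 10044.5 kN·m/m
FS = M_R / M_D = 10399.9 / 10044.5 = 1.035

FS = 1.04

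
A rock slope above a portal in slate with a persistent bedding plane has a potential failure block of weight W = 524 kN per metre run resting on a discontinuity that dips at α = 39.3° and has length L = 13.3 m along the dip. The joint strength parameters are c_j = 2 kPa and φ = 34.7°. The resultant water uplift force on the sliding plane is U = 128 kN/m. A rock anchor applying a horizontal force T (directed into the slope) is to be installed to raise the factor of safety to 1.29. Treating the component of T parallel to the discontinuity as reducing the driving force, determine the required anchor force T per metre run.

T = 146 kN/m

Resolving forces along and normal to the sliding plane, with the horizontal anchor force T adding T·sinα to the effective normal force and T·cosα acting up the plane against the driving force:
FS = [c_jL + (W cosα − U + T sinα) tanφ] / [W sinα − T cosα]
Without the anchor: N' = 277.5 kN/m, driving T_d = 331.9 kN/m, resisting R = 2·13.3 + 277.5·tan34.7° = 218.7 kN/m, FS = 0.66.
Setting FS = 1.29 and solving for T:
1.29·(331.9 − T cos39.3°) = 218.7 + T sin39.3°·tan34.7°
T·(sin39.3°·tan34.7° + 1.29·cos39.3°) = 1.29·331.9 − 218.7
T·(0.6334·0.6924 + 1.29·0.7738) = 428.1 − 218.7 = 209.4
T·1.4368 = 209.4
T = 145.7 kN/m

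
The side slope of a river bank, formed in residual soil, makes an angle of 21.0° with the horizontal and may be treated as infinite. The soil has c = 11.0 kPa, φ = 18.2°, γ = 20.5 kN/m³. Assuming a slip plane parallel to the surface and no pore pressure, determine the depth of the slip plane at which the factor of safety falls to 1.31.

Setting FS = 1.31 in FS = [c + γz cos²β tanφ] / [γz sinβ cosβ] and solving for z:
z = c / [γ cosβ (FS·sinβ − cosβ·tanφ)]
  = 11.0 / [20.5·cos21.0°·(1.31·sin21.0° − cos21.0°·tan18.2°)]
  = 11.0 / [20.5·0.9336·(1.31·0.3584 − 0.9336·0.3288)]
  = 11.0 / 3.1103 = 3.537 m

z = 3.54 m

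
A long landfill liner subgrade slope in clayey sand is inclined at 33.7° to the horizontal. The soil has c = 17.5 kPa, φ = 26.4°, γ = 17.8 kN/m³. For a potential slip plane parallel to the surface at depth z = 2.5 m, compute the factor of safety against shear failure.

For an infinite slope with a slip plane parallel to the surface (no pore pressure): FS = [c + γz cos²β tanφ] / [γz sinβ cosβ].
γz = 17.8·2.5 = 44.50 kN/m²
Numerator = 17.5 + 44.50·cos²33.7°·tan26.4° = 17.5 + 44.50·0.6921·0.4964 = 32.790 kPa
Denominator = 44.50·sin33.7°·cos33.7° = 44.50·0.5548·0.8320 = 20.541 kPa
FS = 32.790 / 20.541 = 1.596

FS = 1.60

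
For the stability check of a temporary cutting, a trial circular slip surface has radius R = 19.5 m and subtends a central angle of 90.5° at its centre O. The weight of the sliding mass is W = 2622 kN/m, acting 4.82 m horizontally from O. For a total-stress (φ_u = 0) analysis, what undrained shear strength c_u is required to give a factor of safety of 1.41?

FS = c_u·L_a·R / (W·d), so c_u = FS·W·d / (L_a·R).
Arc length L_a = R·θ = 19.5·(90.5°·π/180) = 19.5·1.5795 = 30.80 m
c_u = 1.41·2622·4.82 / (30.80·19.5) = 17819.6 / 600.61 = 29.67 kPa

c_u = 29.7 kPa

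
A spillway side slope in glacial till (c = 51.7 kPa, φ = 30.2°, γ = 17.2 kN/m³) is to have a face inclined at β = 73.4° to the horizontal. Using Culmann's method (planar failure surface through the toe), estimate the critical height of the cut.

H_c = 36.74 m

Culmann's analysis gives the critical failure plane at α_cr = (β + φ)/2 = (73.4 + 30.2)/2 = 51.8°, and the critical height
H_c = (4c/γ) · sinβ cosφ / [1 − cos(β − φ)]
    = (4·51.7/17.2) · sin73.4°·cos30.2° / [1 − cos(43.2°)]
    = 12.023 · 0.9583·0.8643 / [1 − 0.7290]
    = 12.023 · 0.8283 / 0.2710
    = 36.74 m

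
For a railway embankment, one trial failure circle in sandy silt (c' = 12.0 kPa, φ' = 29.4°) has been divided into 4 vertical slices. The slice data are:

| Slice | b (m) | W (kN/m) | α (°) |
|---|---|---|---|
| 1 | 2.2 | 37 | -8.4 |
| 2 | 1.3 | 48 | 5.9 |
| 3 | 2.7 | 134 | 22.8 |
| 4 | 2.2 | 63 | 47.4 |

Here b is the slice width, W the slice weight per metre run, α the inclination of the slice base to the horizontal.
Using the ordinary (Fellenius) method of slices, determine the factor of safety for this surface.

FS = 2.63

Ordinary method of slices: FS = Σ[c'·Δl_i + (W_i cosα_i)·tanφ'] / Σ W_i sinα_i, with Δl_i = b_i / cosα_i.
Slice 1: Δl = 2.2/cos(-8.4°) = 2.224 m; N'_1 = 37·cos(-8.4°) = 36.6; c'Δl = 26.69; W sinα = -5.4
Slice 2: Δl = 1.3/cos5.9° = 1.307 m; N'_2 = 48·cos5.9° = 47.7; c'Δl = 15.68; W sinα = 4.9
Slice 3: Δl = 2.7/cos22.8° = 2.929 m; N'_3 = 134·cos22.8° = 123.5; c'Δl = 35.15; W sinα = 51.9
Slice 4: Δl = 2.2/cos47.4° = 3.250 m; N'_4 = 63·cos47.4° = 42.6; c'Δl = 39.00; W sinα = 46.4
Σc'Δl = 116.5 kN/m; ΣN' = 250.5 kN/m; ΣW sinα = 97.8 kN/m
Resisting = 116.5 + 250.5·tan29.4° = 116.5 + 141.2 = 257.7 kN/m
FS = 257.7 / 97.8 = 2.634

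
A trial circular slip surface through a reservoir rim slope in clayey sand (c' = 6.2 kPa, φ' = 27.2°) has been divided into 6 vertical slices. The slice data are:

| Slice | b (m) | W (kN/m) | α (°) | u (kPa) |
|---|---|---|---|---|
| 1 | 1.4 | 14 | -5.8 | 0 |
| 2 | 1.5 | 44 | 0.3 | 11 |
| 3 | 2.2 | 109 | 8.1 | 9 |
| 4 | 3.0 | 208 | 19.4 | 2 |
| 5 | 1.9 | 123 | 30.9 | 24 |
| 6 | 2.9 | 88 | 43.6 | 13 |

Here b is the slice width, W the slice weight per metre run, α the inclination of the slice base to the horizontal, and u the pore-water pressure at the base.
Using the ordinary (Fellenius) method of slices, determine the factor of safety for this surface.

FS = 1.39

Ordinary method of slices: FS = Σ[c'·Δl_i + (W_i cosα_i − u_i·Δl_i)·tanφ'] / Σ W_i sinα_i, with Δl_i = b_i / cosα_i.
Slice 1: Δl = 1.4/cos(-5.8°) = 1.407 m; N'_1 = 14·cos(-5.8°) − 0·1.407 = 13.9; c'Δl = 8.72; W sinα = -1.4
Slice 2: Δl = 1.5/cos0.3° = 1.500 m; N'_2 = 44·cos0.3° − 11·1.500 = 27.5; c'Δl = 9.30; W sinα = 0.2
Slice 3: Δl = 2.2/cos8.1° = 2.222 m; N'_3 = 109·cos8.1° − 9·2.222 = 87.9; c'Δl = 13.78; W sinα = 15.4
Slice 4: Δl = 3.0/cos19.4° = 3.181 m; N'_4 = 208·cos19.4° − 2·3.181 = 189.8; c'Δl = 19.72; W sinα = 69.1
Slice 5: Δl = 1.9/cos30.9° = 2.214 m; N'_5 = 123·cos30.9° − 24·2.214 = 52.4; c'Δl = 13.73; W sinα = 63.2
Slice 6: Δl = 2.9/cos43.6° = 4.005 m; N'_6 = 88·cos43.6° − 13·4.005 = 11.7; c'Δl = 24.83; W sinα = 60.7
Σc'Δl = 90.1 kN/m; ΣN' = 383.2 kN/m; ΣW sinα = 207.1 kN/m
Resisting = 90.1 + 383.2·tan27.2° = 90.1 + 197.0 = 287.0 kN/m
FS = 287.0 / 207.1 = 1.386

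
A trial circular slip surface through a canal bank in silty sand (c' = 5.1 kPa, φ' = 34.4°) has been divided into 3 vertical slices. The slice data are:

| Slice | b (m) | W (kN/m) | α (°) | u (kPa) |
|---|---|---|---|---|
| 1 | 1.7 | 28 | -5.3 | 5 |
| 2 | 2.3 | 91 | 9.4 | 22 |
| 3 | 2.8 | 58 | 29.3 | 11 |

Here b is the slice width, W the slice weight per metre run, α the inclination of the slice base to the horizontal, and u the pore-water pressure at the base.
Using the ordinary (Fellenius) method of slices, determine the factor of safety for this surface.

FS = 2.14

Ordinary method of slices: FS = Σ[c'·Δl_i + (W_i cosα_i − u_i·Δl_i)·tanφ'] / Σ W_i sinα_i, with Δl_i = b_i / cosα_i.
Slice 1: Δl = 1.7/cos(-5.3°) = 1.707 m; N'_1 = 28·cos(-5.3°) − 5·1.707 = 19.3; c'Δl = 8.71; W sinα = -2.6
Slice 2: Δl = 2.3/cos9.4° = 2.331 m; N'_2 = 91·cos9.4° − 22·2.331 = 38.5; c'Δl = 11.89; W sinα = 14.9
Slice 3: Δl = 2.8/cos29.3° = 3.211 m; N'_3 = 58·cos29.3° − 11·3.211 = 15.3; c'Δl = 16.37; W sinα = 28.4
Σc'Δl = 37.0 kN/m; ΣN' = 73.1 kN/m; ΣW sinα = 40.7 kN/m
Resisting = 37.0 + 73.1·tan34.4° = 37.0 + 50.0 = 87.0 kN/m
FS = 87.0 / 40.7 = 2.140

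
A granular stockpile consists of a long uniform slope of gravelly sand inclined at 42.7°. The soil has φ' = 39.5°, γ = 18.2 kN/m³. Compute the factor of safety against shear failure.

For a dry cohesionless infinite slope the factor of safety is FS = tanφ' / tanβ.
FS = tan39.5° / tan42.7° = 0.8243 / 0.9228 = 0.893

FS = 0.89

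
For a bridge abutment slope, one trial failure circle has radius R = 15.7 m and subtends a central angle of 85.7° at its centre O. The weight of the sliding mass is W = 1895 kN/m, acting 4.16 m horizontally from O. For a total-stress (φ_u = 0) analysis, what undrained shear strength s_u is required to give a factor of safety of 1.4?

s_u = 29.9 kPa

FS = s_u·L_a·R / (W·d), so s_u = FS·W·d / (L_a·R).
Arc length L_a = R·θ = 15.7·(85.7°·π/180) = 15.7·1.4957 = 23.48 m
s_u = 1.4·1895·4.16 / (23.48·15.7) = 11036.5 / 368.69 = 29.93 kPa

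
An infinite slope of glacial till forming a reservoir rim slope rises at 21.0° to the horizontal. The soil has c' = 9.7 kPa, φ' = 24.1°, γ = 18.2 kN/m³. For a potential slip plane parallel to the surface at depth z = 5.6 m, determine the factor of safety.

FS = 1.45

For an infinite slope with a slip plane parallel to the surface (no pore pressure): FS = [c' + γz cos²β tanφ'] / [γz sinβ cosβ].
γz = 18.2·5.6 = 101.92 kN/m²
Numerator = 9.7 + 101.92·cos²21.0°·tan24.1° = 9.7 + 101.92·0.8716·0.4473 = 49.436 kPa
Denominator = 101.92·sin21.0°·cos21.0° = 101.92·0.3584·0.9336 = 34.099 kPa
FS = 49.436 / 34.099 = 1.450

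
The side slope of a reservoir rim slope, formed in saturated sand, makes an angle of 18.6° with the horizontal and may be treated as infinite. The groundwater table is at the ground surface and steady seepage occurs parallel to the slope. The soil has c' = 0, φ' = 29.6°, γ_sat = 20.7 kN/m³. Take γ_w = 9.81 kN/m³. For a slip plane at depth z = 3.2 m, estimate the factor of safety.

FS = 0.89

With seepage parallel to the slope and the water table at the surface, the effective normal stress on the slip plane uses the buoyant unit weight γ' = γ_sat − γ_w while the driving shear stress uses γ_sat:
FS = [c' + γ' z cos²β tanφ'] / [γ_sat z sinβ cosβ]
(For c' = 0 this reduces to FS = (γ'/γ_sat)·tanφ'/tanβ.)
γ' = 20.7 − 9.81 = 10.89 kN/m³
Numerator = 0.0 + 10.89·3.2·cos²18.6°·tan29.6° = 0.0 + 10.89·3.2·0.8983·0.5681 = 17.782 kPa
Denominator = 20.7·3.2·sin18.6°·cos18.6° = 20.7·3.2·0.3190·0.9478 = 20.024 kPa
FS = 17.782 / 20.024 = 0.888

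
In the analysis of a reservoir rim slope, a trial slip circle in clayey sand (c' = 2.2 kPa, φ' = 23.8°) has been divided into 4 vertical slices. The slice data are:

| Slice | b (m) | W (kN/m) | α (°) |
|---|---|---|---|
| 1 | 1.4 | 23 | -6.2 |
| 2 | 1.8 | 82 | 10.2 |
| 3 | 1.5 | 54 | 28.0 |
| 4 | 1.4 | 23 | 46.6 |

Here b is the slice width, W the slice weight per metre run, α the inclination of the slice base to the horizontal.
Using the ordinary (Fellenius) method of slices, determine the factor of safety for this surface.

Ordinary method of slices: FS = Σ[c'·Δl_i + (W_i cosα_i)·tanφ'] / Σ W_i sinα_i, with Δl_i = b_i / cosα_i.
Slice 1: Δl = 1.4/cos(-6.2°) = 1.408 m; N'_1 = 23·cos(-6.2°) = 22.9; c'Δl = 3.10; W sinα = -2.5
Slice 2: Δl = 1.8/cos10.2° = 1.829 m; N'_2 = 82·cos10.2° = 80.7; c'Δl = 4.02; W sinα = 14.5
Slice 3: Δl = 1.5/cos28.0° = 1.699 m; N'_3 = 54·cos28.0° = 47.7; c'Δl = 3.74; W sinα = 25.4
Slice 4: Δl = 1.4/cos46.6° = 2.038 m; N'_4 = 23·cos46.6° = 15.8; c'Δl = 4.48; W sinα = 16.7
Σc'Δl = 15.3 kN/m; ΣN' = 167.1 kN/m; ΣW sinα = 54.1 kN/m
Resisting = 15.3 + 167.1·tan23.8° = 15.3 + 73.7 = 89.0 kN/m
FS = 89.0 / 54.1 = 1.645

FS = 1.65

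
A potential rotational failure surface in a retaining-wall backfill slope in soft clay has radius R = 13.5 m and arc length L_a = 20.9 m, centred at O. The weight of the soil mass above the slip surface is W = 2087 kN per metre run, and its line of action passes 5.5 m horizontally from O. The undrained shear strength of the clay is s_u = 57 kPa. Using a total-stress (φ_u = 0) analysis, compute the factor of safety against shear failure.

FS = 1.40

Taking moments about the centre O, the resisting moment is provided by the undrained shear strength acting along the arc:
M_R = s_u·L_a·R = 57·20.90·13.5 = 16082.5 kN·m/m
M_D = W·d = 2087·5.5 = 11478.5 kN·m/m
FS = M_R / M_D = 16082.5 / 11478.5 = 1.401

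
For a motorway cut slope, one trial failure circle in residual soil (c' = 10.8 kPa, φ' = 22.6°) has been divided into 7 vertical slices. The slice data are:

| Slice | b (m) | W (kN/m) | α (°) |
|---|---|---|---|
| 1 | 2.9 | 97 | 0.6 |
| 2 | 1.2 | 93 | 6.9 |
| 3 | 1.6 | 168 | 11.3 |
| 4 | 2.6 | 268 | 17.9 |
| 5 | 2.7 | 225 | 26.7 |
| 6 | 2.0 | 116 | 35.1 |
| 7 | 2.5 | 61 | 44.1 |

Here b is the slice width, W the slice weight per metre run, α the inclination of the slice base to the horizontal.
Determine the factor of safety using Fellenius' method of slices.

FS = 1.73

Ordinary method of slices: FS = Σ[c'·Δl_i + (W_i cosα_i)·tanφ'] / Σ W_i sinα_i, with Δl_i = b_i / cosα_i.
Slice 1: Δl = 2.9/cos0.6° = 2.900 m; N'_1 = 97·cos0.6° = 97.0; c'Δl = 31.32; W sinα = 1.0
Slice 2: Δl = 1.2/cos6.9° = 1.209 m; N'_2 = 93·cos6.9° = 92.3; c'Δl = 13.05; W sinα = 11.2
Slice 3: Δl = 1.6/cos11.3° = 1.632 m; N'_3 = 168·cos11.3° = 164.7; c'Δl = 17.62; W sinα = 32.9
Slice 4: Δl = 2.6/cos17.9° = 2.732 m; N'_4 = 268·cos17.9° = 255.0; c'Δl = 29.51; W sinα = 82.4
Slice 5: Δl = 2.7/cos26.7° = 3.022 m; N'_5 = 225·cos26.7° = 201.0; c'Δl = 32.64; W sinα = 101.1
Slice 6: Δl = 2.0/cos35.1° = 2.445 m; N'_6 = 116·cos35.1° = 94.9; c'Δl = 26.40; W sinα = 66.7
Slice 7: Δl = 2.5/cos44.1° = 3.481 m; N'_7 = 61·cos44.1° = 43.8; c'Δl = 37.60; W sinα = 42.5
Σc'Δl = 188.1 kN/m; ΣN' = 948.8 kN/m; ΣW sinα = 337.7 kN/m
Resisting = 188.1 + 948.8·tan22.6° = 188.1 + 395.0 = 583.1 kN/m
FS = 583.1 / 337.7 = 1.727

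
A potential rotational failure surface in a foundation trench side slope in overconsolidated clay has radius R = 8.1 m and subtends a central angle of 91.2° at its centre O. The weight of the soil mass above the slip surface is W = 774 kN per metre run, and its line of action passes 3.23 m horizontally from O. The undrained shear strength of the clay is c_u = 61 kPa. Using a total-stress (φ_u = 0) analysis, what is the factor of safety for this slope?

FS = 2.55

Taking moments about the centre O, the resisting moment is provided by the undrained shear strength acting along the arc:
Arc length L_a = R·θ = 8.1·(91.2°·π/180) = 8.1·1.5917 = 12.89 m
M_R = c_u·L_a·R = 61·12.89·8.1 = 6370.5 kN·m/m
M_D = W·d = 774·3.23 = 2500.0 kN·m/m
FS = M_R / M_D = 6370.5 / 2500.0 = 2.548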